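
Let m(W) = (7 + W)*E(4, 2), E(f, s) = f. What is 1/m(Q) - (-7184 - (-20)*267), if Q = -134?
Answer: 936751/508 ≈ 1844.0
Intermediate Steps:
m(W) = 28 + 4*W (m(W) = (7 + W)*4 = 28 + 4*W)
1/m(Q) - (-7184 - (-20)*267) = 1/(28 + 4*(-134)) - (-7184 - (-20)*267) = 1/(28 - 536) - (-7184 - 1*(-5340)) = 1/(-508) - (-7184 + 5340) = -1/508 - 1*(-1844) = -1/508 + 1844 = 936751/508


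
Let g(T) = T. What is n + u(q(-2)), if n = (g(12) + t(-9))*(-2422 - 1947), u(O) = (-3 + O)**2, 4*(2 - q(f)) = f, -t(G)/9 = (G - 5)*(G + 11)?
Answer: -4613663/4 ≈ -1.1534e+6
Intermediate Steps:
t(G) = -9*(-5 + G)*(11 + G) (t(G) = -9*(G - 5)*(G + 11) = -9*(-5 + G)*(11 + G))
q(f) = 2 - f/4
n = -1153416 (n = (12 + (495 - 54*(-9) - 9*(-9)**2))*(-2422 - 1947) = (12 + (495 + 486 - 9*81))*(-4369) = (12 + (495 + 486 - 729))*(-4369) = (12 + 252)*(-4369) = 264*(-4369) = -1153416)
n + u(q(-2)) = -1153416 + (-3 + (2 - 1/4*(-2)))**2 = -1153416 + (-3 + (2 + 1/2))**2 = -1153416 + (-3 + 5/2)**2 = -1153416 + (-1/2)**2 = -1153416 + 1/4 = -4613663/4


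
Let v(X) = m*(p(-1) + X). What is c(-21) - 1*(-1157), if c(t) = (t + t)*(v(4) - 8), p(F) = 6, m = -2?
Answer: 2333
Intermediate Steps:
v(X) = -12 - 2*X (v(X) = -2*(6 + X) = -12 - 2*X)
c(t) = -56*t (c(t) = (t + t)*((-12 - 2*4) - 8) = (2*t)*((-12 - 8) - 8) = (2*t)*(-20 - 8) = (2*t)*(-28) = -56*t)
c(-21) - 1*(-1157) = -56*(-21) - 1*(-1157) = 1176 + 1157 = 2333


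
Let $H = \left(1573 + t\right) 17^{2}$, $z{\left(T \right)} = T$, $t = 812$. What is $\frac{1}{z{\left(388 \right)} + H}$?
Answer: $\frac{1}{689653} \approx 1.45 \cdot 10^{-6}$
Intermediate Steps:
$H = 689265$ ($H = \left(1573 + 812\right) 17^{2} = 2385 \cdot 289 = 689265$)
$\frac{1}{z{\left(388 \right)} + H} = \frac{1}{388 + 689265} = \frac{1}{689653}$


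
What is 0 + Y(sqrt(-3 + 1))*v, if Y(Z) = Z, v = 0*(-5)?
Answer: 0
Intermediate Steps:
v = 0
0 + Y(sqrt(-3 + 1))*v = 0 + sqrt(-3 + 1)*0 = 0 + sqrt(-2)*0 = 0 + (I*sqrt(2))*0 = 0 + 0 = 0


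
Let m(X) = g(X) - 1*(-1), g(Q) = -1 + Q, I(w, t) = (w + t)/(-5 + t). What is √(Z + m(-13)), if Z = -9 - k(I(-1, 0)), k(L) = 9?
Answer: I*√31 ≈ 5.5678*I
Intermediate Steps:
I(w, t) = (t + w)/(-5 + t)
m(X) = X (m(X) = (-1 + X) - 1*(-1) = (-1 + X) + 1 = X)
Z = -18 (Z = -9 - 1*9 = -9 - 9 = -18)
√(Z + m(-13)) = √(-18 - 13) = √(-31) = I*√31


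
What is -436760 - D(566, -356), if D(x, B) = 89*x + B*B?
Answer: -613870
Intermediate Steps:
D(x, B) = B² + 89*x (D(x, B) = 89*x + B² = B² + 89*x)
-436760 - D(566, -356) = -436760 - ((-356)² + 89*566) = -436760 - (126736 + 50374) = -436760 - 1*177110 = -436760 - 177110 = -613870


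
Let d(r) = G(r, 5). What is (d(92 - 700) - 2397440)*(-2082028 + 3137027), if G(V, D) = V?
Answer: -2529938241952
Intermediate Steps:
d(r) = r
(d(92 - 700) - 2397440)*(-2082028 + 3137027) = ((92 - 700) - 2397440)*(-2082028 + 3137027) = (-608 - 2397440)*1054999 = -2398048*1054999 = -2529938241952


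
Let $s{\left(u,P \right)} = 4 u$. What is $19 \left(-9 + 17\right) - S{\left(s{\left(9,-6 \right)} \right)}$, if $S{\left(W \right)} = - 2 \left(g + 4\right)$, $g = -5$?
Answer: $150$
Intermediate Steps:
$S{\left(W \right)} = 2$ ($S{\left(W \right)} = - 2 \left(-5 + 4\right) = \left(-2\right) \left(-1\right) = 2$)
$19 \left(-9 + 17\right) - S{\left(s{\left(9,-6 \right)} \right)} = 19 \left(-9 + 17\right) - 2 = 19 \cdot 8 - 2 = 152 - 2 = 150$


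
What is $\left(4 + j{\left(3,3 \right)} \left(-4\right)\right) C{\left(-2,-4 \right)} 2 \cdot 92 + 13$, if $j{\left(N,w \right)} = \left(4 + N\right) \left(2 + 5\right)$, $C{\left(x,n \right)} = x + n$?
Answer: $211981$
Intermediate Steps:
$C{\left(x,n \right)} = n + x$
$j{\left(N,w \right)} = 28 + 7 N$ ($j{\left(N,w \right)} = \left(4 + N\right) 7 = 28 + 7 N$)
$\left(4 + j{\left(3,3 \right)} \left(-4\right)\right) C{\left(-2,-4 \right)} 2 \cdot 92 + 13 = \left(4 + \left(28 + 7 \cdot 3\right) \left(-4\right)\right) \left(-4 - 2\right) 2 \cdot 92 + 13 = \left(4 + \left(28 + 21\right) \left(-4\right)\right) \left(-6\right) 2 \cdot 92 + 13 = \left(4 + 49 \left(-4\right)\right) \left(-6\right) 2 \cdot 92 + 13 = \left(4 - 196\right) \left(-6\right) 2 \cdot 92 + 13 = \left(-192\right) \left(-6\right) 2 \cdot 92 + 13 = 1152 \cdot 2 \cdot 92 + 13 = 2304 \cdot 92 + 13 = 211968 + 13 = 211981$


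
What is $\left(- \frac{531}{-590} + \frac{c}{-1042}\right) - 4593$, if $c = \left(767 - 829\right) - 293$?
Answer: $- \frac{11961533}{2605} \approx -4591.8$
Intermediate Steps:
$c = -355$ ($c = -62 - 293 = -355$)
$\left(- \frac{531}{-590} + \frac{c}{-1042}\right) - 4593 = \left(- \frac{531}{-590} - \frac{355}{-1042}\right) - 4593 = \left(\left(-531\right) \left(- \frac{1}{590}\right) - - \frac{355}{1042}\right) - 4593 = \left(\frac{9}{10} + \frac{355}{1042}\right) - 4593 = \frac{3232}{2605} - 4593 = - \frac{11961533}{2605}$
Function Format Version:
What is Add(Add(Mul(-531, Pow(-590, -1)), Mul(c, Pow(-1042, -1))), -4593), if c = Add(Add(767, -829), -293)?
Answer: Rational(-11961533, 2605) ≈ -4591.8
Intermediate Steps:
c = -355 (c = Add(-62, -293) = -355)
Add(Add(Mul(-531, Pow(-590, -1)), Mul(c, Pow(-1042, -1))), -4593) = Add(Add(Mul(-531, Pow(-590, -1)), Mul(-355, Pow(-1042, -1))), -4593) = Add(Add(Mul(-531, Rational(-1, 590)), Mul(-355, Rational(-1, 1042))), -4593) = Add(Add(Rational(9, 10), Rational(355, 1042)), -4593) = Add(Rational(3232, 2605), -4593) = Rational(-11961533, 2605)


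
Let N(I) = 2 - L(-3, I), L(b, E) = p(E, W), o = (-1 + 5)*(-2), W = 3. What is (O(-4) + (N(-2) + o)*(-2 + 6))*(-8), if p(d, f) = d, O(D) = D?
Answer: 160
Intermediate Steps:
o = -8 (o = 4*(-2) = -8)
L(b, E) = E
N(I) = 2 - I
(O(-4) + (N(-2) + o)*(-2 + 6))*(-8) = (-4 + ((2 - 1*(-2)) - 8)*(-2 + 6))*(-8) = (-4 + ((2 + 2) - 8)*4)*(-8) = (-4 + (4 - 8)*4)*(-8) = (-4 - 4*4)*(-8) = (-4 - 16)*(-8) = -20*(-8) = 160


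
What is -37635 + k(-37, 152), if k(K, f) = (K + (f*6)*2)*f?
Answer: 233989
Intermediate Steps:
k(K, f) = f*(K + 12*f) (k(K, f) = (K + (6*f)*2)*f = (K + 12*f)*f = f*(K + 12*f))
-37635 + k(-37, 152) = -37635 + 152*(-37 + 12*152) = -37635 + 152*(-37 + 1824) = -37635 + 152*1787 = -37635 + 271624 = 233989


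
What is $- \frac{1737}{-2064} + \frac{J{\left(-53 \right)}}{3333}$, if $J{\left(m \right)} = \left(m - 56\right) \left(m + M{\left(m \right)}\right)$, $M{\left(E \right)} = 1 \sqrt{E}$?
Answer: $\frac{5904383}{2293104} - \frac{109 i \sqrt{53}}{3333} \approx 2.5748 - 0.23808 i$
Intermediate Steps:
$M{\left(E \right)} = \sqrt{E}$
$J{\left(m \right)} = \left(-56 + m\right) \left(m + \sqrt{m}\right)$ ($J{\left(m \right)} = \left(m - 56\right) \left(m + \sqrt{m}\right) = \left(-56 + m\right) \left(m + \sqrt{m}\right)$)
$- \frac{1737}{-2064} + \frac{J{\left(-53 \right)}}{3333} = - \frac{1737}{-2064} + \frac{\left(-53\right)^{2} + \left(-53\right)^{\frac{3}{2}} - -2968 - 56 \sqrt{-53}}{3333} = \left(-1737\right) \left(- \frac{1}{2064}\right) + \left(2809 - 53 i \sqrt{53} + 2968 - 56 i \sqrt{53}\right) \frac{1}{3333} = \frac{579}{688} + \left(2809 - 53 i \sqrt{53} + 2968 - 56 i \sqrt{53}\right) \frac{1}{3333} = \frac{579}{688} + \left(5777 - 109 i \sqrt{53}\right) \frac{1}{3333} = \frac{579}{688} + \left(\frac{5777}{3333} - \frac{109 i \sqrt{53}}{3333}\right) = \frac{5904383}{2293104} - \frac{109 i \sqrt{53}}{3333}$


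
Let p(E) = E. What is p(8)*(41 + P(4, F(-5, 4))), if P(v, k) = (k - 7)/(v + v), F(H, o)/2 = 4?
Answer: 329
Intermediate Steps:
F(H, o) = 8 (F(H, o) = 2*4 = 8)
P(v, k) = (-7 + k)/(2*v) (P(v, k) = (-7 + k)/((2*v)) = (-7 + k)*(1/(2*v)) = (-7 + k)/(2*v))
p(8)*(41 + P(4, F(-5, 4))) = 8*(41 + (½)*(-7 + 8)/4) = 8*(41 + (½)*(¼)*1) = 8*(41 + ⅛) = 8*(329/8) = 329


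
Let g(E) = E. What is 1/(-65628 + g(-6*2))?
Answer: -1/65640 ≈ -1.5235e-5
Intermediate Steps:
1/(-65628 + g(-6*2)) = 1/(-65628 - 6*2) = 1/(-65628 - 12) = 1/(-65640) = -1/65640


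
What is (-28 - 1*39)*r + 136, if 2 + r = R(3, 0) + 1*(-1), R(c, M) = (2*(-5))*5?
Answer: 3687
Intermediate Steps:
R(c, M) = -50 (R(c, M) = -10*5 = -50)
r = -53 (r = -2 + (-50 + 1*(-1)) = -2 + (-50 - 1) = -2 - 51 = -53)
(-28 - 1*39)*r + 136 = (-28 - 1*39)*(-53) + 136 = (-28 - 39)*(-53) + 136 = -67*(-53) + 136 = 3551 + 136 = 3687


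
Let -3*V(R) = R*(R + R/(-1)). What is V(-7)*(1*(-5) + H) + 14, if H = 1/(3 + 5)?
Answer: 14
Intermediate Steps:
H = 1/8 ≈ 0.12500
V(R) = 0 (V(R) = -R*(R + R/(-1))/3 = -R*(R + R*(-1))/3 = -R*(R - R)/3 = -R*0/3 = -1/3*0 = 0)
V(-7)*(1*(-5) + H) + 14 = 0*(1*(-5) + 1/8) + 14 = 0*(-5 + 1/8) + 14 = 0*(-39/8) + 14 = 0 + 14 = 14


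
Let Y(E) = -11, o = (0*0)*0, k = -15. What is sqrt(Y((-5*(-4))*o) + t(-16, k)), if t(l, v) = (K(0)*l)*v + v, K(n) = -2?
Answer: I*sqrt(506) ≈ 22.494*I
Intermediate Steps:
o = 0 (o = 0*0 = 0)
t(l, v) = v - 2*l*v (t(l, v) = (-2*l)*v + v = -2*l*v + v = v - 2*l*v)
sqrt(Y((-5*(-4))*o) + t(-16, k)) = sqrt(-11 - 15*(1 - 2*(-16))) = sqrt(-11 - 15*(1 + 32)) = sqrt(-11 - 15*33) = sqrt(-11 - 495) = sqrt(-506) = I*sqrt(506)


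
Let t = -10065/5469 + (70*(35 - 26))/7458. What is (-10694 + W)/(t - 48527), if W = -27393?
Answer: 86304723043/109965627053 ≈ 0.78483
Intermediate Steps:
t = -3978850/2265989 (t = -10065*1/5469 + (70*9)*(1/7458) = -3355/1823 + 630*(1/7458) = -3355/1823 + 105/1243 = -3978850/2265989 ≈ -1.7559)
(-10694 + W)/(t - 48527) = (-10694 - 27393)/(-3978850/2265989 - 48527) = -38087/(-109965627053/2265989) = -38087*(-2265989/109965627053) = 86304723043/109965627053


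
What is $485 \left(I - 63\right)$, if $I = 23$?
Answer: $-19400$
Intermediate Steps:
$485 \left(I - 63\right) = 485 \left(23 - 63\right) = 485 \left(-40\right) = -19400$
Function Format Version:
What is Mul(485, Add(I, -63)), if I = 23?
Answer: -19400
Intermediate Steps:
Mul(485, Add(I, -63)) = Mul(485, Add(23, -63)) = Mul(485, -40) = -19400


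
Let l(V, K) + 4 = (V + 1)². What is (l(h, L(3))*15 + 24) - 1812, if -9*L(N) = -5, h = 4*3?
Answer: 687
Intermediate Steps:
h = 12
L(N) = 5/9 (L(N) = -⅑*(-5) = 5/9)
l(V, K) = -4 + (1 + V)² (l(V, K) = -4 + (V + 1)² = -4 + (1 + V)²)
(l(h, L(3))*15 + 24) - 1812 = ((-4 + (1 + 12)²)*15 + 24) - 1812 = ((-4 + 13²)*15 + 24) - 1812 = ((-4 + 169)*15 + 24) - 1812 = (165*15 + 24) - 1812 = (2475 + 24) - 1812 = 2499 - 1812 = 687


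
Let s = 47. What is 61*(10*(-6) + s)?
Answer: -793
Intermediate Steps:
61*(10*(-6) + s) = 61*(10*(-6) + 47) = 61*(-60 + 47) = 61*(-13) = -793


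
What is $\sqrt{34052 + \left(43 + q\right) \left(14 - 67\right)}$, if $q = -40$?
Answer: $\sqrt{33893} \approx 184.1$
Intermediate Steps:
$\sqrt{34052 + \left(43 + q\right) \left(14 - 67\right)} = \sqrt{34052 + \left(43 - 40\right) \left(14 - 67\right)} = \sqrt{34052 + 3 \left(-53\right)} = \sqrt{34052 - 159} = \sqrt{33893}$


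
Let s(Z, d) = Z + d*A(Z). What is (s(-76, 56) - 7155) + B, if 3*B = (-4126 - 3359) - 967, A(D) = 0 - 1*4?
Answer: -30817/3 ≈ -10272.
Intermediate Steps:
A(D) = -4 (A(D) = 0 - 4 = -4)
s(Z, d) = Z - 4*d (s(Z, d) = Z + d*(-4) = Z - 4*d)
B = -8452/3 (B = ((-4126 - 3359) - 967)/3 = (-7485 - 967)/3 = (1/3)*(-8452) = -8452/3 ≈ -2817.3)
(s(-76, 56) - 7155) + B = ((-76 - 4*56) - 7155) - 8452/3 = ((-76 - 224) - 7155) - 8452/3 = (-300 - 7155) - 8452/3 = -7455 - 8452/3 = -30817/3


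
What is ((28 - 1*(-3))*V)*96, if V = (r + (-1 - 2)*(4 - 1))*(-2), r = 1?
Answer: 47616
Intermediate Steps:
V = 16 (V = (1 + (-1 - 2)*(4 - 1))*(-2) = (1 - 3*3)*(-2) = (1 - 9)*(-2) = -8*(-2) = 16)
((28 - 1*(-3))*V)*96 = ((28 - 1*(-3))*16)*96 = ((28 + 3)*16)*96 = (31*16)*96 = 496*96 = 47616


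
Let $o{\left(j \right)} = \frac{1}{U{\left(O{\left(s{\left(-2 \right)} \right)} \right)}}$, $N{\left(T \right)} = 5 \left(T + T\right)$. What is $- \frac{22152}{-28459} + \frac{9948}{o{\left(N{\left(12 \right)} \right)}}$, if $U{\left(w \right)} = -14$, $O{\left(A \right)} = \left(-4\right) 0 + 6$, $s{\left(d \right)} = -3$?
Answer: $- \frac{3963519696}{28459} \approx -1.3927 \cdot 10^{5}$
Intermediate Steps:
$N{\left(T \right)} = 10 T$ ($N{\left(T \right)} = 5 \cdot 2 T = 10 T$)
$O{\left(A \right)} = 6$ ($O{\left(A \right)} = 0 + 6 = 6$)
$o{\left(j \right)} = - \frac{1}{14}$ ($o{\left(j \right)} = \frac{1}{-14} = - \frac{1}{14}$)
$- \frac{22152}{-28459} + \frac{9948}{o{\left(N{\left(12 \right)} \right)}} = - \frac{22152}{-28459} + \frac{9948}{- \frac{1}{14}} = \left(-22152\right) \left(- \frac{1}{28459}\right) + 9948 \left(-14\right) = \frac{22152}{28459} - 139272 = - \frac{3963519696}{28459}$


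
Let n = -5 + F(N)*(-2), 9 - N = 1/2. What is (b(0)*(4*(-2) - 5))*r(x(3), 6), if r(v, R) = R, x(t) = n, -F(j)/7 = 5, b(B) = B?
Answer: 0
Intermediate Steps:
N = 17/2 (N = 9 - 1/2 = 9 - 1*½ = 9 - ½ = 17/2 ≈ 8.5000)
F(j) = -35 (F(j) = -7*5 = -35)
n = 65 (n = -5 - 35*(-2) = -5 + 70 = 65)
x(t) = 65
(b(0)*(4*(-2) - 5))*r(x(3), 6) = (0*(4*(-2) - 5))*6 = (0*(-8 - 5))*6 = (0*(-13))*6 = 0*6 = 0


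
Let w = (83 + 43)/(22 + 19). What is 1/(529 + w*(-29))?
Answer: 41/18035 ≈ 0.0022734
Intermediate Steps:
w = 126/41 ≈ 3.0732
1/(529 + w*(-29)) = 1/(529 + (126/41)*(-29)) = 1/(529 - 3654/41) = 1/(18035/41) = 41/18035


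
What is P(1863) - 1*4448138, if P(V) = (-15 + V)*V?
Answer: -1005314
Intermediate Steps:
P(V) = V*(-15 + V)
P(1863) - 1*4448138 = 1863*(-15 + 1863) - 1*4448138 = 1863*1848 - 4448138 = 3442824 - 4448138 = -1005314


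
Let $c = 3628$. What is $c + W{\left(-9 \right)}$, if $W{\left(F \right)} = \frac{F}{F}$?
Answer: $3629$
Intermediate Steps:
$W{\left(F \right)} = 1$
$c + W{\left(-9 \right)} = 3628 + 1 = 3629$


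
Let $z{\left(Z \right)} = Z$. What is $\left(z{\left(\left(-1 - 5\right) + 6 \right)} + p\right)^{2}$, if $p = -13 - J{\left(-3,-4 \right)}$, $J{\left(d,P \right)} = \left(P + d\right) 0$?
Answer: $169$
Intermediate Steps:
$J{\left(d,P \right)} = 0$
$p = -13$ ($p = -13 - 0 = -13 + 0 = -13$)
$\left(z{\left(\left(-1 - 5\right) + 6 \right)} + p\right)^{2} = \left(\left(\left(-1 - 5\right) + 6\right) - 13\right)^{2} = \left(\left(-6 + 6\right) - 13\right)^{2} = \left(0 - 13\right)^{2} = \left(-13\right)^{2} = 169$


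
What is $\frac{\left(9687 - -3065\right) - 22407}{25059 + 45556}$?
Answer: $- \frac{1931}{14123} \approx -0.13673$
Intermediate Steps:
$\frac{\left(9687 - -3065\right) - 22407}{25059 + 45556} = \frac{\left(9687 + 3065\right) - 22407}{70615} = \left(12752 - 22407\right) \frac{1}{70615} = \left(-9655\right) \frac{1}{70615} = - \frac{1931}{14123}$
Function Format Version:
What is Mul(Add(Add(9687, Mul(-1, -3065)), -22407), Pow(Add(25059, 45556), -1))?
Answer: Rational(-1931, 14123) ≈ -0.13673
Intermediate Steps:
Mul(Add(Add(9687, Mul(-1, -3065)), -22407), Pow(Add(25059, 45556), -1)) = Mul(Add(Add(9687, 3065), -22407), Pow(70615, -1)) = Mul(Add(12752, -22407), Rational(1, 70615)) = Mul(-9655, Rational(1, 70615)) = Rational(-1931, 14123)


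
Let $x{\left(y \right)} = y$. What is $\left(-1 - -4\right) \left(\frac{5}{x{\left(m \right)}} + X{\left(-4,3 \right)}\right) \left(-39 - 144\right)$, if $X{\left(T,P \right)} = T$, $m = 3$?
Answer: $1281$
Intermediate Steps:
$\left(-1 - -4\right) \left(\frac{5}{x{\left(m \right)}} + X{\left(-4,3 \right)}\right) \left(-39 - 144\right) = \left(-1 - -4\right) \left(\frac{5}{3} - 4\right) \left(-39 - 144\right) = \left(-1 + 4\right) \left(5 \cdot \frac{1}{3} - 4\right) \left(-183\right) = 3 \left(\frac{5}{3} - 4\right) \left(-183\right) = 3 \left(- \frac{7}{3}\right) \left(-183\right) = \left(-7\right) \left(-183\right) = 1281$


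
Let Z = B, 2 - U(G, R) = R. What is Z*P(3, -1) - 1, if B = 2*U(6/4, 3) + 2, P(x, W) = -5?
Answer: -1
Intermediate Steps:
U(G, R) = 2 - R
B = 0 (B = 2*(2 - 1*3) + 2 = 2*(2 - 3) + 2 = 2*(-1) + 2 = -2 + 2 = 0)
Z = 0
Z*P(3, -1) - 1 = 0*(-5) - 1 = 0 - 1 = -1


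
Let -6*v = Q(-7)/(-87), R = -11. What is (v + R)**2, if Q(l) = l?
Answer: 33051001/272484 ≈ 121.30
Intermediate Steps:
v = -7/522 (v = -(-7)/(6*(-87)) = -(-7)*(-1)/(6*87) = -1/6*7/87 = -7/522 ≈ -0.013410)
(v + R)**2 = (-7/522 - 11)**2 = (-5749/522)**2 = 33051001/272484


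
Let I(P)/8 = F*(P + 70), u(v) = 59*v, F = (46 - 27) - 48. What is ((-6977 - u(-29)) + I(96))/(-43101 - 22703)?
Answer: 21889/32902 ≈ 0.66528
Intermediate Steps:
F = -29 (F = 19 - 48 = -29)
I(P) = -16240 - 232*P (I(P) = 8*(-29*(P + 70)) = 8*(-29*(70 + P)) = 8*(-2030 - 29*P) = -16240 - 232*P)
((-6977 - u(-29)) + I(96))/(-43101 - 22703) = ((-6977 - 59*(-29)) + (-16240 - 232*96))/(-43101 - 22703) = ((-6977 - 1*(-1711)) + (-16240 - 22272))/(-65804) = ((-6977 + 1711) - 38512)*(-1/65804) = (-5266 - 38512)*(-1/65804) = -43778*(-1/65804) = 21889/32902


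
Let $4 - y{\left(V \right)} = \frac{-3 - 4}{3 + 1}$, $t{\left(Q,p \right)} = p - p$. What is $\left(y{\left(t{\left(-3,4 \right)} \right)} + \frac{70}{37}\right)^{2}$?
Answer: $\frac{1279161}{21904} \approx 58.398$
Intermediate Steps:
$t{\left(Q,p \right)} = 0$
$y{\left(V \right)} = \frac{23}{4}$ ($y{\left(V \right)} = 4 - \frac{-3 - 4}{3 + 1} = 4 - - \frac{7}{4} = 4 + \frac{7}{4} = \frac{23}{4}$)
$\left(y{\left(t{\left(-3,4 \right)} \right)} + \frac{70}{37}\right)^{2} = \left(\frac{23}{4} + \frac{70}{37}\right)^{2} = \left(\frac{1131}{148}\right)^{2} = \frac{1279161}{21904}$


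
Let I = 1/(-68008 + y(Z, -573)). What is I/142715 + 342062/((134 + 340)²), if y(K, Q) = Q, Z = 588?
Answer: 1673972311512527/1099512378126270 ≈ 1.5225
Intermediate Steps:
I = -1/68581 (I = 1/(-68008 - 573) = 1/(-68581) = -1/68581 ≈ -1.4581e-5)
I/142715 + 342062/((134 + 340)²) = -1/68581/142715 + 342062/((134 + 340)²) = -1/68581*1/142715 + 342062/(474²) = -1/9787537415 + 342062/224676 = -1/9787537415 + 342062*(1/224676) = -1/9787537415 + 171031/112338 = 1673972311512527/1099512378126270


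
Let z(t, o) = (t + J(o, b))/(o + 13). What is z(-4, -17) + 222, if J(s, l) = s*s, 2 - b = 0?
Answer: 603/4 ≈ 150.75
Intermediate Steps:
b = 2 (b = 2 - 1*0 = 2 + 0 = 2)
J(s, l) = s²
z(t, o) = (t + o²)/(13 + o) (z(t, o) = (t + o²)/(o + 13) = (t + o²)/(13 + o))
z(-4, -17) + 222 = (-4 + (-17)²)/(13 - 17) + 222 = (-4 + 289)/(-4) + 222 = -¼*285 + 222 = -285/4 + 222 = 603/4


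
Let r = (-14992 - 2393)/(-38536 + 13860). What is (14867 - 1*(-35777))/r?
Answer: 1249691344/17385 ≈ 71883.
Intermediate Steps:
r = 17385/24676 (r = -17385/(-24676) = -17385*(-1/24676) = 17385/24676 ≈ 0.70453)
(14867 - 1*(-35777))/r = (14867 - 1*(-35777))/(17385/24676) = (14867 + 35777)*(24676/17385) = 50644*(24676/17385) = 1249691344/17385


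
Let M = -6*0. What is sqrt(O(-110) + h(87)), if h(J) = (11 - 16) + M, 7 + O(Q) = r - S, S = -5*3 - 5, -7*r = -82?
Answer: sqrt(966)/7 ≈ 4.4401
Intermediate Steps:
r = 82/7 (r = -1/7*(-82) = 82/7 ≈ 11.714)
S = -20 (S = -15 - 5 = -20)
M = 0
O(Q) = 173/7 (O(Q) = -7 + (82/7 - 1*(-20)) = -7 + (82/7 + 20) = -7 + 222/7 = 173/7)
h(J) = -5 (h(J) = (11 - 16) + 0 = -5 + 0 = -5)
sqrt(O(-110) + h(87)) = sqrt(173/7 - 5) = sqrt(138/7) = sqrt(966)/7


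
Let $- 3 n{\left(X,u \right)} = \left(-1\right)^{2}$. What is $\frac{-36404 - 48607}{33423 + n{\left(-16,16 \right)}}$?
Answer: $- \frac{255033}{100268} \approx -2.5435$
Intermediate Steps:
$n{\left(X,u \right)} = - \frac{1}{3}$ ($n{\left(X,u \right)} = - \frac{\left(-1\right)^{2}}{3} = \left(- \frac{1}{3}\right) 1 = - \frac{1}{3}$)
$\frac{-36404 - 48607}{33423 + n{\left(-16,16 \right)}} = \frac{-36404 - 48607}{33423 - \frac{1}{3}} = - \frac{85011}{\frac{100268}{3}} = \left(-85011\right) \frac{3}{100268} = - \frac{255033}{100268}$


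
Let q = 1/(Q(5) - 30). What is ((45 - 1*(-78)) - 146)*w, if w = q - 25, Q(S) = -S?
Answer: 20148/35 ≈ 575.66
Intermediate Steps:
q = -1/35 (q = 1/(-1*5 - 30) = 1/(-5 - 30) = 1/(-35) = -1/35 ≈ -0.028571)
w = -876/35 (w = -1/35 - 25 = -876/35 ≈ -25.029)
((45 - 1*(-78)) - 146)*w = ((45 - 1*(-78)) - 146)*(-876/35) = ((45 + 78) - 146)*(-876/35) = (123 - 146)*(-876/35) = -23*(-876/35) = 20148/35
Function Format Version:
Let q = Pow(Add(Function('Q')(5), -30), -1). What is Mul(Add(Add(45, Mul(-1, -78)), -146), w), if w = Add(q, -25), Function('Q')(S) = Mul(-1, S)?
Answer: Rational(20148, 35) ≈ 575.66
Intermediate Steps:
q = Rational(-1, 35) (q = Pow(Add(Mul(-1, 5), -30), -1) = Pow(Add(-5, -30), -1) = Pow(-35, -1) = Rational(-1, 35) ≈ -0.028571)
w = Rational(-876, 35) (w = Add(Rational(-1, 35), -25) = Rational(-876, 35) ≈ -25.029)
Mul(Add(Add(45, Mul(-1, -78)), -146), w) = Mul(Add(Add(45, Mul(-1, -78)), -146), Rational(-876, 35)) = Mul(Add(Add(45, 78), -146), Rational(-876, 35)) = Mul(Add(123, -146), Rational(-876, 35)) = Mul(-23, Rational(-876, 35)) = Rational(20148, 35)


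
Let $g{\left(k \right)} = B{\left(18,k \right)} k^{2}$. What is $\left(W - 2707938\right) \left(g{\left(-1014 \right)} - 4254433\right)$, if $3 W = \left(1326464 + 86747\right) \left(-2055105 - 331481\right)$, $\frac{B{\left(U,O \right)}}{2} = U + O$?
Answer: $\frac{6922318299590153612900}{3} \approx 2.3074 \cdot 10^{21}$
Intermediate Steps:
$B{\left(U,O \right)} = 2 O + 2 U$ ($B{\left(U,O \right)} = 2 \left(U + O\right) = 2 \left(O + U\right) = 2 O + 2 U$)
$W = - \frac{3372749587646}{3}$ ($W = \frac{\left(1326464 + 86747\right) \left(-2055105 - 331481\right)}{3} = \frac{1413211 \left(-2386586\right)}{3} = \frac{1}{3} \left(-3372749587646\right) = - \frac{3372749587646}{3} \approx -1.1242 \cdot 10^{12}$)
$g{\left(k \right)} = k^{2} \left(36 + 2 k\right)$ ($g{\left(k \right)} = \left(2 k + 2 \cdot 18\right) k^{2} = \left(2 k + 36\right) k^{2} = \left(36 + 2 k\right) k^{2} = k^{2} \left(36 + 2 k\right)$)
$\left(W - 2707938\right) \left(g{\left(-1014 \right)} - 4254433\right) = \left(- \frac{3372749587646}{3} - 2707938\right) \left(2 \left(-1014\right)^{2} \left(18 - 1014\right) - 4254433\right) = - \frac{3372757711460 \left(2 \cdot 1028196 \left(-996\right) - 4254433\right)}{3} = - \frac{3372757711460 \left(-2048166432 - 4254433\right)}{3} = \left(- \frac{3372757711460}{3}\right) \left(-2052420865\right) = \frac{6922318299590153612900}{3}$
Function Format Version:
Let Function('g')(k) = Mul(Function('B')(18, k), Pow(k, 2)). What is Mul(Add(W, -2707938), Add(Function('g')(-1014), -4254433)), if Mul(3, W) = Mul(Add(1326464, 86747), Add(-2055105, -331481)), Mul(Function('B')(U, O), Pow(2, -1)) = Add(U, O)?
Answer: Rational(6922318299590153612900, 3) ≈ 2.3074e+21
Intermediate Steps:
Function('B')(U, O) = Add(Mul(2, O), Mul(2, U)) (Function('B')(U, O) = Mul(2, Add(U, O)) = Mul(2, Add(O, U)) = Add(Mul(2, O), Mul(2, U)))
W = Rational(-3372749587646, 3) (W = Mul(Rational(1, 3), Mul(Add(1326464, 86747), Add(-2055105, -331481))) = Mul(Rational(1, 3), Mul(1413211, -2386586)) = Mul(Rational(1, 3), -3372749587646) = Rational(-3372749587646, 3) ≈ -1.1242e+12)
Function('g')(k) = Mul(Pow(k, 2), Add(36, Mul(2, k))) (Function('g')(k) = Mul(Add(Mul(2, k), Mul(2, 18)), Pow(k, 2)) = Mul(Add(Mul(2, k), 36), Pow(k, 2)) = Mul(Add(36, Mul(2, k)), Pow(k, 2)) = Mul(Pow(k, 2), Add(36, Mul(2, k))))
Mul(Add(W, -2707938), Add(Function('g')(-1014), -4254433)) = Mul(Add(Rational(-3372749587646, 3), -2707938), Add(Mul(2, Pow(-1014, 2), Add(18, -1014)), -4254433)) = Mul(Rational(-3372757711460, 3), Add(Mul(2, 1028196, -996), -4254433)) = Mul(Rational(-3372757711460, 3), Add(-2048166432, -4254433)) = Mul(Rational(-3372757711460, 3), -2052420865) = Rational(6922318299590153612900, 3)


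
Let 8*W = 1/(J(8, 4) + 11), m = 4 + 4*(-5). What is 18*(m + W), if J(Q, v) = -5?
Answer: -2301/8 ≈ -287.63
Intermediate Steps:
m = -16 (m = 4 - 20 = -16)
W = 1/48 (W = 1/(8*(-5 + 11)) = (⅛)/6 = (⅛)*(⅙) = 1/48 ≈ 0.020833)
18*(m + W) = 18*(-16 + 1/48) = 18*(-767/48) = -2301/8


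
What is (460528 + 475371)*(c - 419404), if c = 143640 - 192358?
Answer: -438114911678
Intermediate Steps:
c = -48718
(460528 + 475371)*(c - 419404) = (460528 + 475371)*(-48718 - 419404) = 935899*(-468122) = -438114911678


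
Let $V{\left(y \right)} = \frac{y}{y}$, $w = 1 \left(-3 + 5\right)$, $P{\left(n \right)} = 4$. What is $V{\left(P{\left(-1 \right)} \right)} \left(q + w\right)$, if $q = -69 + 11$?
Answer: $-56$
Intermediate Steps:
$w = 2$ ($w = 1 \cdot 2 = 2$)
$V{\left(y \right)} = 1$
$q = -58$
$V{\left(P{\left(-1 \right)} \right)} \left(q + w\right) = 1 \left(-58 + 2\right) = 1 \left(-56\right) = -56$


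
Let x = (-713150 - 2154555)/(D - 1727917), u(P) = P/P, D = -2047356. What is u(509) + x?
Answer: 6642978/3775273 ≈ 1.7596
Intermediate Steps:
u(P) = 1
x = 2867705/3775273 (x = (-713150 - 2154555)/(-2047356 - 1727917) = -2867705/(-3775273) = -2867705*(-1/3775273) = 2867705/3775273 ≈ 0.75960)
u(509) + x = 1 + 2867705/3775273 = 6642978/3775273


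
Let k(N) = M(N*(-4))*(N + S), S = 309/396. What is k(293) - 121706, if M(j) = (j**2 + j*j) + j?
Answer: 806597831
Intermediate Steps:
M(j) = j + 2*j**2 (M(j) = (j**2 + j**2) + j = 2*j**2 + j = j + 2*j**2)
S = 103/132 (S = 309*(1/396) = 103/132 ≈ 0.78030)
k(N) = -4*N*(1 - 8*N)*(103/132 + N) (k(N) = ((N*(-4))*(1 + 2*(N*(-4))))*(N + 103/132) = ((-4*N)*(1 + 2*(-4*N)))*(103/132 + N) = ((-4*N)*(1 - 8*N))*(103/132 + N) = (-4*N*(1 - 8*N))*(103/132 + N) = -4*N*(1 - 8*N)*(103/132 + N))
k(293) - 121706 = (1/33)*293*(-103 + 692*293 + 1056*293**2) - 121706 = (1/33)*293*(-103 + 202756 + 1056*85849) - 121706 = (1/33)*293*(-103 + 202756 + 90656544) - 121706 = (1/33)*293*90859197 - 121706 = 806719537 - 121706 = 806597831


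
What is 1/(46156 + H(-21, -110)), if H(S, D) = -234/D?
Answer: 55/2538697 ≈ 2.1665e-5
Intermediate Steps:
1/(46156 + H(-21, -110)) = 1/(46156 - 234/(-110)) = 1/(46156 - 234*(-1/110)) = 1/(46156 + 117/55) = 1/(2538697/55) = 55/2538697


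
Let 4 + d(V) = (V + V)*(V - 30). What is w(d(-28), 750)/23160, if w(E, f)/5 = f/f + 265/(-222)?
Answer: -43/1028304 ≈ -4.1816e-5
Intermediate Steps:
d(V) = -4 + 2*V*(-30 + V) (d(V) = -4 + (V + V)*(V - 30) = -4 + (2*V)*(-30 + V) = -4 + 2*V*(-30 + V))
w(E, f) = -215/222 (w(E, f) = 5*(f/f + 265/(-222)) = 5*(1 + 265*(-1/222)) = 5*(1 - 265/222) = 5*(-43/222) = -215/222)
w(d(-28), 750)/23160 = -215/222/23160 = -215/222*1/23160 = -43/1028304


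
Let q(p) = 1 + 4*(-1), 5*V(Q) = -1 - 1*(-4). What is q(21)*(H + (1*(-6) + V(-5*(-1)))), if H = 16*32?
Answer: -7599/5 ≈ -1519.8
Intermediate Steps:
V(Q) = ⅗ (V(Q) = (-1 - 1*(-4))/5 = (-1 + 4)/5 = (⅕)*3 = ⅗)
q(p) = -3 (q(p) = 1 - 4 = -3)
H = 512
q(21)*(H + (1*(-6) + V(-5*(-1)))) = -3*(512 + (1*(-6) + ⅗)) = -3*(512 + (-6 + ⅗)) = -3*(512 - 27/5) = -3*2533/5 = -7599/5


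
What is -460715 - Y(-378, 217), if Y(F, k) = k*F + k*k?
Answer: -425778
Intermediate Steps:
Y(F, k) = k**2 + F*k (Y(F, k) = F*k + k**2 = k**2 + F*k)
-460715 - Y(-378, 217) = -460715 - 217*(-378 + 217) = -460715 - 217*(-161) = -460715 - 1*(-34937) = -460715 + 34937 = -425778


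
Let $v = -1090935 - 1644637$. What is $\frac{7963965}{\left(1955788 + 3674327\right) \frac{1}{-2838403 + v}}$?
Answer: $- \frac{2959396120725}{375341} \approx -7.8846 \cdot 10^{6}$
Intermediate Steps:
$v = -2735572$
$\frac{7963965}{\left(1955788 + 3674327\right) \frac{1}{-2838403 + v}} = \frac{7963965}{\left(1955788 + 3674327\right) \frac{1}{-2838403 - 2735572}} = \frac{7963965}{5630115 \frac{1}{-5573975}} = \frac{7963965}{5630115 \left(- \frac{1}{5573975}\right)} = \frac{7963965}{- \frac{1126023}{1114795}} = 7963965 \left(- \frac{1114795}{1126023}\right) = - \frac{2959396120725}{375341}$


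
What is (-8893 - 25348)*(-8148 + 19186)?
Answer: -377952158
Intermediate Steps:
(-8893 - 25348)*(-8148 + 19186) = -34241*11038 = -377952158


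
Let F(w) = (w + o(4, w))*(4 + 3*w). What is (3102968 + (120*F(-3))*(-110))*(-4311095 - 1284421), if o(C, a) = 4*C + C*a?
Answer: -17732011147488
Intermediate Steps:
F(w) = (4 + 3*w)*(16 + 5*w) (F(w) = (w + 4*(4 + w))*(4 + 3*w) = (w + (16 + 4*w))*(4 + 3*w) = (16 + 5*w)*(4 + 3*w) = (4 + 3*w)*(16 + 5*w))
(3102968 + (120*F(-3))*(-110))*(-4311095 - 1284421) = (3102968 + (120*(64 + 15*(-3)² + 68*(-3)))*(-110))*(-4311095 - 1284421) = (3102968 + (120*(64 + 15*9 - 204))*(-110))*(-5595516) = (3102968 + (120*(64 + 135 - 204))*(-110))*(-5595516) = (3102968 + (120*(-5))*(-110))*(-5595516) = (3102968 - 600*(-110))*(-5595516) = (3102968 + 66000)*(-5595516) = 3168968*(-5595516) = -17732011147488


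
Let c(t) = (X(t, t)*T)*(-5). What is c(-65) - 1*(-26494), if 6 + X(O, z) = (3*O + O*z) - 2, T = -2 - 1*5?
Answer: 167264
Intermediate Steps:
T = -7 (T = -2 - 5 = -7)
X(O, z) = -8 + 3*O + O*z (X(O, z) = -6 + ((3*O + O*z) - 2) = -6 + (-2 + 3*O + O*z) = -8 + 3*O + O*z)
c(t) = -280 + 35*t² + 105*t (c(t) = ((-8 + 3*t + t*t)*(-7))*(-5) = ((-8 + 3*t + t²)*(-7))*(-5) = ((-8 + t² + 3*t)*(-7))*(-5) = (56 - 21*t - 7*t²)*(-5) = -280 + 35*t² + 105*t)
c(-65) - 1*(-26494) = (-280 + 35*(-65)² + 105*(-65)) - 1*(-26494) = (-280 + 35*4225 - 6825) + 26494 = (-280 + 147875 - 6825) + 26494 = 140770 + 26494 = 167264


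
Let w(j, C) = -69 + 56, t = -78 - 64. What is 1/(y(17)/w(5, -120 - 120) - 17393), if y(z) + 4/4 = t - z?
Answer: -13/225949 ≈ -5.7535e-5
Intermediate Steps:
t = -142
w(j, C) = -13
y(z) = -143 - z (y(z) = -1 + (-142 - z) = -143 - z)
1/(y(17)/w(5, -120 - 120) - 17393) = 1/((-143 - 1*17)/(-13) - 17393) = 1/((-143 - 17)*(-1/13) - 17393) = 1/(-160*(-1/13) - 17393) = 1/(160/13 - 17393) = 1/(-225949/13) = -13/225949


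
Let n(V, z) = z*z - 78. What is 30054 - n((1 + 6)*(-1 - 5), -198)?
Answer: -9072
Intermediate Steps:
n(V, z) = -78 + z² (n(V, z) = z² - 78 = -78 + z²)
30054 - n((1 + 6)*(-1 - 5), -198) = 30054 - (-78 + (-198)²) = 30054 - (-78 + 39204) = 30054 - 1*39126 = 30054 - 39126 = -9072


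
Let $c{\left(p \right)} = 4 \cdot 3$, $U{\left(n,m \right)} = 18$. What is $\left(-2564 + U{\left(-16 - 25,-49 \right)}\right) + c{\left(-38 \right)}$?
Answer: $-2534$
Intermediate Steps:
$c{\left(p \right)} = 12$
$\left(-2564 + U{\left(-16 - 25,-49 \right)}\right) + c{\left(-38 \right)} = \left(-2564 + 18\right) + 12 = -2546 + 12 = -2534$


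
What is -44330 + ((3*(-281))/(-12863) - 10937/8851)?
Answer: -5047122029528/113850413 ≈ -44331.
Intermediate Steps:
-44330 + ((3*(-281))/(-12863) - 10937/8851) = -44330 + (-843*(-1/12863) - 10937*1/8851) = -44330 + (843/12863 - 10937/8851) = -44330 - 133221238/113850413 = -5047122029528/113850413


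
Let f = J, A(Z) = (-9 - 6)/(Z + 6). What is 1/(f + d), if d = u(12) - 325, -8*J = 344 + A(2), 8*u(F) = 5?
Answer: -64/23497 ≈ -0.0027238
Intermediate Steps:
u(F) = 5/8 (u(F) = (⅛)*5 = 5/8)
A(Z) = -15/(6 + Z)
J = -2737/64 (J = -(344 - 15/(6 + 2))/8 = -(344 - 15/8)/8 = -⅛*2737/8 = -2737/64 ≈ -42.766)
f = -2737/64 ≈ -42.766
d = -2595/8 (d = 5/8 - 325 = -2595/8 ≈ -324.38)
1/(f + d) = 1/(-2737/64 - 2595/8) = 1/(-23497/64) = -64/23497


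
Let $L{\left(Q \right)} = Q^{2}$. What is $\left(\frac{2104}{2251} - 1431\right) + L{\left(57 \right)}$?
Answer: $\frac{4094422}{2251} \approx 1818.9$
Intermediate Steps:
$\left(\frac{2104}{2251} - 1431\right) + L{\left(57 \right)} = \left(\frac{2104}{2251} - 1431\right) + 57^{2} = \left(2104 \cdot \frac{1}{2251} - 1431\right) + 3249 = \left(\frac{2104}{2251} - 1431\right) + 3249 = - \frac{3219077}{2251} + 3249 = \frac{4094422}{2251}$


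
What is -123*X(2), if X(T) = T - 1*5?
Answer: 369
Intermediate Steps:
X(T) = -5 + T (X(T) = T - 5 = -5 + T)
-123*X(2) = -123*(-5 + 2) = -123*(-3) = 369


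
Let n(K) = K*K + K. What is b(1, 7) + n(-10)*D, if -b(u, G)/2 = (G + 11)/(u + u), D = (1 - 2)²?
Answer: 72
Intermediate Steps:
n(K) = K + K² (n(K) = K² + K = K + K²)
D = 1 (D = (-1)² = 1)
b(u, G) = -(11 + G)/u (b(u, G) = -2*(G + 11)/(u + u) = -2*(11 + G)/(2*u) = -2*(11 + G)*1/(2*u) = -(11 + G)/u)
b(1, 7) + n(-10)*D = (-11 - 1*7)/1 - 10*(1 - 10)*1 = 1*(-11 - 7) - 10*(-9)*1 = 1*(-18) + 90*1 = -18 + 90 = 72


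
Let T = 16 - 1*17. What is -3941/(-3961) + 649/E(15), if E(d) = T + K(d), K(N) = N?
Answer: 2625863/55454 ≈ 47.352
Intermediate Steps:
T = -1 (T = 16 - 17 = -1)
E(d) = -1 + d
-3941/(-3961) + 649/E(15) = -3941/(-3961) + 649/(-1 + 15) = -3941*(-1/3961) + 649/14 = 3941/3961 + 649*(1/14) = 3941/3961 + 649/14 = 2625863/55454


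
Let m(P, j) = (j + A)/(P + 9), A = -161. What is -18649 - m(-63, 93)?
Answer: -503557/27 ≈ -18650.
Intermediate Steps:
m(P, j) = (-161 + j)/(9 + P) (m(P, j) = (j - 161)/(P + 9) = (-161 + j)/(9 + P))
-18649 - m(-63, 93) = -18649 - (-161 + 93)/(9 - 63) = -18649 - (-68)/(-54) = -18649 - (-1)*(-68)/54 = -18649 - 1*34/27 = -18649 - 34/27 = -503557/27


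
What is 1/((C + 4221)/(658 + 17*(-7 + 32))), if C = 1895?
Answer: 1083/6116 ≈ 0.17708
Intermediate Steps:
1/((C + 4221)/(658 + 17*(-7 + 32))) = 1/((1895 + 4221)/(658 + 17*(-7 + 32))) = 1/(6116/(658 + 17*25)) = 1/(6116/(658 + 425)) = 1/(6116/1083) = 1083/6116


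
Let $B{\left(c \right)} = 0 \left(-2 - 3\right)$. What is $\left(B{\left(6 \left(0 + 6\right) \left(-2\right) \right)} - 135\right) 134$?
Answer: $-18090$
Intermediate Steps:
$B{\left(c \right)} = 0$ ($B{\left(c \right)} = 0 \left(-5\right) = 0$)
$\left(B{\left(6 \left(0 + 6\right) \left(-2\right) \right)} - 135\right) 134 = \left(0 - 135\right) 134 = \left(-135\right) 134 = -18090$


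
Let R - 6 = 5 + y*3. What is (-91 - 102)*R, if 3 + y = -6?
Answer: 3088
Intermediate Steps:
y = -9 (y = -3 - 6 = -9)
R = -16 (R = 6 + (5 - 9*3) = 6 + (5 - 27) = 6 - 22 = -16)
(-91 - 102)*R = (-91 - 102)*(-16) = -193*(-16) = 3088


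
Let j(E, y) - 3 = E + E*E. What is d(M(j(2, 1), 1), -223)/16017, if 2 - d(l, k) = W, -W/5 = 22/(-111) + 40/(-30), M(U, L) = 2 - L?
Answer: -628/1777887 ≈ -0.00035323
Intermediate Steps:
j(E, y) = 3 + E + E**2 (j(E, y) = 3 + (E + E*E) = 3 + (E + E**2) = 3 + E + E**2)
W = 850/111 (W = -5*(22/(-111) + 40/(-30)) = -5*(22*(-1/111) + 40*(-1/30)) = -5*(-22/111 - 4/3) = -5*(-170/111) = 850/111 ≈ 7.6577)
d(l, k) = -628/111 (d(l, k) = 2 - 1*850/111 = 2 - 850/111 = -628/111)
d(M(j(2, 1), 1), -223)/16017 = -628/111/16017 = -628/111*1/16017 = -628/1777887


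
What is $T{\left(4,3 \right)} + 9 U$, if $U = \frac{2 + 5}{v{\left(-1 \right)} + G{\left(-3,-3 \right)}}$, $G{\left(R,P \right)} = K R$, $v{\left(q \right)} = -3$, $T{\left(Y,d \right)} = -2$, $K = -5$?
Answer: $\frac{13}{4} \approx 3.25$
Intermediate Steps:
$G{\left(R,P \right)} = - 5 R$
$U = \frac{7}{12}$ ($U = \frac{2 + 5}{-3 - -15} = \frac{7}{-3 + 15} = \frac{7}{12} \approx 0.58333$)
$T{\left(4,3 \right)} + 9 U = -2 + 9 \cdot \frac{7}{12} = -2 + \frac{21}{4} = \frac{13}{4}$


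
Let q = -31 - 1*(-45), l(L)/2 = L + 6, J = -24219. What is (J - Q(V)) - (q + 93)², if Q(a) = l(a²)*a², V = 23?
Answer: -601698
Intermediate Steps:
l(L) = 12 + 2*L (l(L) = 2*(L + 6) = 2*(6 + L) = 12 + 2*L)
q = 14 (q = -31 + 45 = 14)
Q(a) = a²*(12 + 2*a²) (Q(a) = (12 + 2*a²)*a² = a²*(12 + 2*a²))
(J - Q(V)) - (q + 93)² = (-24219 - 2*23²*(6 + 23²)) - (14 + 93)² = (-24219 - 2*529*(6 + 529)) - 1*107² = (-24219 - 2*529*535) - 1*11449 = (-24219 - 1*566030) - 11449 = (-24219 - 566030) - 11449 = -590249 - 11449 = -601698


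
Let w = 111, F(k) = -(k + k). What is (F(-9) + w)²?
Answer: 16641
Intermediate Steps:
F(k) = -2*k
(F(-9) + w)² = (-2*(-9) + 111)² = (18 + 111)² = 129² = 16641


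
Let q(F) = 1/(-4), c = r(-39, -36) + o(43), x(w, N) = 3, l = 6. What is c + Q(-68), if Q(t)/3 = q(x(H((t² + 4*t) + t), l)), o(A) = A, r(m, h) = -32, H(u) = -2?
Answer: 41/4 ≈ 10.250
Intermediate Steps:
c = 11 (c = -32 + 43 = 11)
q(F) = -¼
Q(t) = -¾ (Q(t) = 3*(-¼) = -¾)
c + Q(-68) = 11 - ¾ = 41/4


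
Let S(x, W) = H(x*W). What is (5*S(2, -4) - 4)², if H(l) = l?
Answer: 1936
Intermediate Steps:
S(x, W) = W*x (S(x, W) = x*W = W*x)
(5*S(2, -4) - 4)² = (5*(-4*2) - 4)² = (5*(-8) - 4)² = (-40 - 4)² = (-44)² = 1936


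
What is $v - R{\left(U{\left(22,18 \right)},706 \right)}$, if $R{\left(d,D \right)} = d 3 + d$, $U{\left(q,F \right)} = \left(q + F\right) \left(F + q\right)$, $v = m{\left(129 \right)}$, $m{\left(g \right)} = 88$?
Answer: $-6312$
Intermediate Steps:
$v = 88$
$U{\left(q,F \right)} = \left(F + q\right)^{2}$ ($U{\left(q,F \right)} = \left(F + q\right) \left(F + q\right) = \left(F + q\right)^{2}$)
$R{\left(d,D \right)} = 4 d$ ($R{\left(d,D \right)} = 3 d + d = 4 d$)
$v - R{\left(U{\left(22,18 \right)},706 \right)} = 88 - 4 \left(18 + 22\right)^{2} = 88 - 4 \cdot 40^{2} = 88 - 4 \cdot 1600 = 88 - 6400 = -6312$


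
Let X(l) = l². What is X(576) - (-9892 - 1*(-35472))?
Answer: 306196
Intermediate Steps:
X(576) - (-9892 - 1*(-35472)) = 576² - (-9892 - 1*(-35472)) = 331776 - (-9892 + 35472) = 331776 - 1*25580 = 331776 - 25580 = 306196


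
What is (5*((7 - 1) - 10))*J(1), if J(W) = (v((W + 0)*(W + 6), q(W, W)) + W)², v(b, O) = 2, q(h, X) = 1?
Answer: -180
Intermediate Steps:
J(W) = (2 + W)²
(5*((7 - 1) - 10))*J(1) = (5*((7 - 1) - 10))*(2 + 1)² = (5*(6 - 10))*3² = (5*(-4))*9 = -20*9 = -180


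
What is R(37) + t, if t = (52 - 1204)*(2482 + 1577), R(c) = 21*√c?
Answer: -4675968 + 21*√37 ≈ -4.6758e+6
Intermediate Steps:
t = -4675968 (t = -1152*4059 = -4675968)
R(37) + t = 21*√37 - 4675968 = -4675968 + 21*√37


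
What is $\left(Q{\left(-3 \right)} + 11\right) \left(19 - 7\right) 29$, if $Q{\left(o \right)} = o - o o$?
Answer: $-348$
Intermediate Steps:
$Q{\left(o \right)} = o - o^{2}$
$\left(Q{\left(-3 \right)} + 11\right) \left(19 - 7\right) 29 = \left(- 3 \left(1 - -3\right) + 11\right) \left(19 - 7\right) 29 = \left(- 3 \left(1 + 3\right) + 11\right) 12 \cdot 29 = \left(\left(-3\right) 4 + 11\right) 12 \cdot 29 = \left(-12 + 11\right) 12 \cdot 29 = \left(-1\right) 12 \cdot 29 = \left(-12\right) 29 = -348$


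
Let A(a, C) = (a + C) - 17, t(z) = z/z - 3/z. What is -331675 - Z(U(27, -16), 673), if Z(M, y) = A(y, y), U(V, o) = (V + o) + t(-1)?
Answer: -333004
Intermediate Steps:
t(z) = 1 - 3/z
U(V, o) = 4 + V + o (U(V, o) = (V + o) + (-3 - 1)/(-1) = (V + o) - 1*(-4) = (V + o) + 4 = 4 + V + o)
A(a, C) = -17 + C + a (A(a, C) = (C + a) - 17 = -17 + C + a)
Z(M, y) = -17 + 2*y (Z(M, y) = -17 + y + y = -17 + 2*y)
-331675 - Z(U(27, -16), 673) = -331675 - (-17 + 2*673) = -331675 - (-17 + 1346) = -331675 - 1*1329 = -331675 - 1329 = -333004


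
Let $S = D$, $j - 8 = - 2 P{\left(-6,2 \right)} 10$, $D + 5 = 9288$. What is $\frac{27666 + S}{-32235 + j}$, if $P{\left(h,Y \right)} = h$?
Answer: $- \frac{36949}{32107} \approx -1.1508$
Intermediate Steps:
$D = 9283$ ($D = -5 + 9288 = 9283$)
$j = 128$ ($j = 8 + \left(-2\right) \left(-6\right) 10 = 8 + 12 \cdot 10 = 8 + 120 = 128$)
$S = 9283$
$\frac{27666 + S}{-32235 + j} = \frac{27666 + 9283}{-32235 + 128} = \frac{36949}{-32107} = 36949 \left(- \frac{1}{32107}\right) = - \frac{36949}{32107}$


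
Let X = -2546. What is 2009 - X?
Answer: 4555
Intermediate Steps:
2009 - X = 2009 - 1*(-2546) = 2009 + 2546 = 4555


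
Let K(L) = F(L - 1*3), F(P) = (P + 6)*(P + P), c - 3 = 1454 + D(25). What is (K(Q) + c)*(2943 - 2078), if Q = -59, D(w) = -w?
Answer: 7245240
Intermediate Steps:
c = 1432 (c = 3 + (1454 - 1*25) = 3 + (1454 - 25) = 3 + 1429 = 1432)
F(P) = 2*P*(6 + P) (F(P) = (6 + P)*(2*P) = 2*P*(6 + P))
K(L) = 2*(-3 + L)*(3 + L) (K(L) = 2*(L - 1*3)*(6 + (L - 1*3)) = 2*(L - 3)*(6 + (L - 3)) = 2*(-3 + L)*(6 + (-3 + L)) = 2*(-3 + L)*(3 + L))
(K(Q) + c)*(2943 - 2078) = ((-18 + 2*(-59)²) + 1432)*(2943 - 2078) = ((-18 + 2*3481) + 1432)*865 = ((-18 + 6962) + 1432)*865 = (6944 + 1432)*865 = 8376*865 = 7245240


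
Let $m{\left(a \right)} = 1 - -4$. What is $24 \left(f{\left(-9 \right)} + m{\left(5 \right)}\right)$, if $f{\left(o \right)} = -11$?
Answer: $-144$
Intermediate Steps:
$m{\left(a \right)} = 5$ ($m{\left(a \right)} = 1 + 4 = 5$)
$24 \left(f{\left(-9 \right)} + m{\left(5 \right)}\right) = 24 \left(-11 + 5\right) = 24 \left(-6\right) = -144$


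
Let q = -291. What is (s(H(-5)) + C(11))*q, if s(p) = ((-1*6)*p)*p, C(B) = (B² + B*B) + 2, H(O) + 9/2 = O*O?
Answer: 1325505/2 ≈ 6.6275e+5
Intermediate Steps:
H(O) = -9/2 + O² (H(O) = -9/2 + O*O = -9/2 + O²)
C(B) = 2 + 2*B² (C(B) = (B² + B²) + 2 = 2*B² + 2 = 2 + 2*B²)
s(p) = -6*p² (s(p) = (-6*p)*p = -6*p²)
(s(H(-5)) + C(11))*q = (-6*(-9/2 + (-5)²)² + (2 + 2*11²))*(-291) = (-6*(-9/2 + 25)² + (2 + 2*121))*(-291) = (-6*(41/2)² + (2 + 242))*(-291) = (-6*1681/4 + 244)*(-291) = (-5043/2 + 244)*(-291) = -4555/2*(-291) = 1325505/2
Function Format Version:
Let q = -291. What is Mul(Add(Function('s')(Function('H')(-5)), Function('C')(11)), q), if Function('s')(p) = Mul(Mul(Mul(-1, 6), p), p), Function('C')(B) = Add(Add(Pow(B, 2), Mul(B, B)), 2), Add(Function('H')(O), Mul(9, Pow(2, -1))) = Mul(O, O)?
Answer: Rational(1325505, 2) ≈ 6.6275e+5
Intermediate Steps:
Function('H')(O) = Add(Rational(-9, 2), Pow(O, 2)) (Function('H')(O) = Add(Rational(-9, 2), Mul(O, O)) = Add(Rational(-9, 2), Pow(O, 2)))
Function('C')(B) = Add(2, Mul(2, Pow(B, 2))) (Function('C')(B) = Add(Add(Pow(B, 2), Pow(B, 2)), 2) = Add(Mul(2, Pow(B, 2)), 2) = Add(2, Mul(2, Pow(B, 2))))
Function('s')(p) = Mul(-6, Pow(p, 2)) (Function('s')(p) = Mul(Mul(-6, p), p) = Mul(-6, Pow(p, 2)))
Mul(Add(Function('s')(Function('H')(-5)), Function('C')(11)), q) = Mul(Add(Mul(-6, Pow(Add(Rational(-9, 2), Pow(-5, 2)), 2)), Add(2, Mul(2, Pow(11, 2)))), -291) = Mul(Add(Mul(-6, Pow(Add(Rational(-9, 2), 25), 2)), Add(2, Mul(2, 121))), -291) = Mul(Add(Mul(-6, Pow(Rational(41, 2), 2)), Add(2, 242)), -291) = Mul(Add(Mul(-6, Rational(1681, 4)), 244), -291) = Mul(Add(Rational(-5043, 2), 244), -291) = Mul(Rational(-4555, 2), -291) = Rational(1325505, 2)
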